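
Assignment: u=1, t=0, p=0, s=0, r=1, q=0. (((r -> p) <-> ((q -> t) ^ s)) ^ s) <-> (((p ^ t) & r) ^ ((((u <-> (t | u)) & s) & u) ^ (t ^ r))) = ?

r -> p = 1 -> 0 = 0
q -> t = 0 -> 0 = 1
(q -> t) ^ s = 1 ^ 0 = 1
(r -> p) <-> ((q -> t) ^ s) = 0 <-> 1 = 0
((r -> p) <-> ((q -> t) ^ s)) ^ s = 0 ^ 0 = 0
p ^ t = 0 ^ 0 = 0
(p ^ t) & r = 0 & 1 = 0
t | u = 0 | 1 = 1
u <-> (t | u) = 1 <-> 1 = 1
(u <-> (t | u)) & s = 1 & 0 = 0
((u <-> (t | u)) & s) & u = 0 & 1 = 0
t ^ r = 0 ^ 1 = 1
(((u <-> (t | u)) & s) & u) ^ (t ^ r) = 0 ^ 1 = 1
((p ^ t) & r) ^ ((((u <-> (t | u)) & s) & u) ^ (t ^ r)) = 0 ^ 1 = 1
(((r -> p) <-> ((q -> t) ^ s)) ^ s) <-> (((p ^ t) & r) ^ ((((u <-> (t | u)) & s) & u) ^ (t ^ r))) = 0 <-> 1 = 0

0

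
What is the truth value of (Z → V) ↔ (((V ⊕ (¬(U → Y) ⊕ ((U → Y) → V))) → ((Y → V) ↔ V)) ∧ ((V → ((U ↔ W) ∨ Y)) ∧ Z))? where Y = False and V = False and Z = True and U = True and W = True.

Z → V = True → False = False
U → Y = True → False = False
¬(U → Y) = ¬False = True
U → Y = True → False = False
(U → Y) → V = False → False = True
¬(U → Y) ⊕ ((U → Y) → V) = True ⊕ True = False
V ⊕ (¬(U → Y) ⊕ ((U → Y) → V)) = False ⊕ False = False
Y → V = False → False = True
(Y → V) ↔ V = True ↔ False = False
(V ⊕ (¬(U → Y) ⊕ ((U → Y) → V))) → ((Y → V) ↔ V) = False → False = True
U ↔ W = True ↔ True = True
(U ↔ W) ∨ Y = True ∨ False = True
V → ((U ↔ W) ∨ Y) = False → True = True
(V → ((U ↔ W) ∨ Y)) ∧ Z = True ∧ True = True
((V ⊕ (¬(U → Y) ⊕ ((U → Y) → V))) → ((Y → V) ↔ V)) ∧ ((V → ((U ↔ W) ∨ Y)) ∧ Z) = True ∧ True = True
(Z → V) ↔ (((V ⊕ (¬(U → Y) ⊕ ((U → Y) → V))) → ((Y → V) ↔ V)) ∧ ((V → ((U ↔ W) ∨ Y)) ∧ Z)) = False ↔ True = False

False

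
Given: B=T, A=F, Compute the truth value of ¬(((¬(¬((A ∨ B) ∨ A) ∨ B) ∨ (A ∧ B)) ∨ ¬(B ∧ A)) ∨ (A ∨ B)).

Substituting B=T, A=F:
A ∨ B = F ∨ T = T
(A ∨ B) ∨ A = T ∨ F = T
¬((A ∨ B) ∨ A) = ¬T = F
¬((A ∨ B) ∨ A) ∨ B = F ∨ T = T
¬(¬((A ∨ B) ∨ A) ∨ B) = ¬T = F
A ∧ B = F ∧ T = F
¬(¬((A ∨ B) ∨ A) ∨ B) ∨ (A ∧ B) = F ∨ F = F
B ∧ A = T ∧ F = F
¬(B ∧ A) = ¬F = T
(¬(¬((A ∨ B) ∨ A) ∨ B) ∨ (A ∧ B)) ∨ ¬(B ∧ A) = F ∨ T = T
A ∨ B = F ∨ T = T
((¬(¬((A ∨ B) ∨ A) ∨ B) ∨ (A ∧ B)) ∨ ¬(B ∧ A)) ∨ (A ∨ B) = T ∨ T = T
¬(((¬(¬((A ∨ B) ∨ A) ∨ B) ∨ (A ∧ B)) ∨ ¬(B ∧ A)) ∨ (A ∨ B)) = ¬T = F

F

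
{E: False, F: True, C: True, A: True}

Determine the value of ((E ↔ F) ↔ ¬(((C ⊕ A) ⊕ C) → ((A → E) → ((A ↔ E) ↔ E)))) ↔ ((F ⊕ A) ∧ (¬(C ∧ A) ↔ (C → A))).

Substituting E=False, F=True, C=True, A=True:
E ↔ F = False ↔ True = False
C ⊕ A = True ⊕ True = False
(C ⊕ A) ⊕ C = False ⊕ True = True
A → E = True → False = False
A ↔ E = True ↔ False = False
(A ↔ E) ↔ E = False ↔ False = True
(A → E) → ((A ↔ E) ↔ E) = False → True = True
((C ⊕ A) ⊕ C) → ((A → E) → ((A ↔ E) ↔ E)) = True → True = True
¬(((C ⊕ A) ⊕ C) → ((A → E) → ((A ↔ E) ↔ E))) = ¬True = False
(E ↔ F) ↔ ¬(((C ⊕ A) ⊕ C) → ((A → E) → ((A ↔ E) ↔ E))) = False ↔ False = True
F ⊕ A = True ⊕ True = False
C ∧ A = True ∧ True = True
¬(C ∧ A) = ¬True = False
C → A = True → True = True
¬(C ∧ A) ↔ (C → A) = False ↔ True = False
(F ⊕ A) ∧ (¬(C ∧ A) ↔ (C → A)) = False ∧ False = False
((E ↔ F) ↔ ¬(((C ⊕ A) ⊕ C) → ((A → E) → ((A ↔ E) ↔ E)))) ↔ ((F ⊕ A) ∧ (¬(C ∧ A) ↔ (C → A))) = True ↔ False = False

False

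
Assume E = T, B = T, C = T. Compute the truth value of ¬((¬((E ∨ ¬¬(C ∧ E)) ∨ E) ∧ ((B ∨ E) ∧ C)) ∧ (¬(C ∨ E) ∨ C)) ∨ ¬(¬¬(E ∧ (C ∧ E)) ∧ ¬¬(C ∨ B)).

T

C ∧ E = T ∧ T = T
¬(C ∧ E) = ¬T = F
¬¬(C ∧ E) = ¬F = T
E ∨ ¬¬(C ∧ E) = T ∨ T = T
(E ∨ ¬¬(C ∧ E)) ∨ E = T ∨ T = T
¬((E ∨ ¬¬(C ∧ E)) ∨ E) = ¬T = F
B ∨ E = T ∨ T = T
(B ∨ E) ∧ C = T ∧ T = T
¬((E ∨ ¬¬(C ∧ E)) ∨ E) ∧ ((B ∨ E) ∧ C) = F ∧ T = F
C ∨ E = T ∨ T = T
¬(C ∨ E) = ¬T = F
¬(C ∨ E) ∨ C = F ∨ T = T
(¬((E ∨ ¬¬(C ∧ E)) ∨ E) ∧ ((B ∨ E) ∧ C)) ∧ (¬(C ∨ E) ∨ C) = F ∧ T = F
¬((¬((E ∨ ¬¬(C ∧ E)) ∨ E) ∧ ((B ∨ E) ∧ C)) ∧ (¬(C ∨ E) ∨ C)) = ¬F = T
C ∧ E = T ∧ T = T
E ∧ (C ∧ E) = T ∧ T = T
¬(E ∧ (C ∧ E)) = ¬T = F
¬¬(E ∧ (C ∧ E)) = ¬F = T
C ∨ B = T ∨ T = T
¬(C ∨ B) = ¬T = F
¬¬(C ∨ B) = ¬F = T
¬¬(E ∧ (C ∧ E)) ∧ ¬¬(C ∨ B) = T ∧ T = T
¬(¬¬(E ∧ (C ∧ E)) ∧ ¬¬(C ∨ B)) = ¬T = F
¬((¬((E ∨ ¬¬(C ∧ E)) ∨ E) ∧ ((B ∨ E) ∧ C)) ∧ (¬(C ∨ E) ∨ C)) ∨ ¬(¬¬(E ∧ (C ∧ E)) ∧ ¬¬(C ∨ B)) = T ∨ F = T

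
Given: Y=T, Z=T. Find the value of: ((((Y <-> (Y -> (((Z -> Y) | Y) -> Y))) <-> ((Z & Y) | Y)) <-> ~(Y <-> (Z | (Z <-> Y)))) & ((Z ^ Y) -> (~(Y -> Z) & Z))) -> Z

T

Z -> Y = T -> T = T
(Z -> Y) | Y = T | T = T
((Z -> Y) | Y) -> Y = T -> T = T
Y -> (((Z -> Y) | Y) -> Y) = T -> T = T
Y <-> (Y -> (((Z -> Y) | Y) -> Y)) = T <-> T = T
Z & Y = T & T = T
(Z & Y) | Y = T | T = T
(Y <-> (Y -> (((Z -> Y) | Y) -> Y))) <-> ((Z & Y) | Y) = T <-> T = T
Z <-> Y = T <-> T = T
Z | (Z <-> Y) = T | T = T
Y <-> (Z | (Z <-> Y)) = T <-> T = T
~(Y <-> (Z | (Z <-> Y))) = ~T = F
((Y <-> (Y -> (((Z -> Y) | Y) -> Y))) <-> ((Z & Y) | Y)) <-> ~(Y <-> (Z | (Z <-> Y))) = T <-> F = F
Z ^ Y = T ^ T = F
Y -> Z = T -> T = T
~(Y -> Z) = ~T = F
~(Y -> Z) & Z = F & T = F
(Z ^ Y) -> (~(Y -> Z) & Z) = F -> F = T
(((Y <-> (Y -> (((Z -> Y) | Y) -> Y))) <-> ((Z & Y) | Y)) <-> ~(Y <-> (Z | (Z <-> Y)))) & ((Z ^ Y) -> (~(Y -> Z) & Z)) = F & T = F
((((Y <-> (Y -> (((Z -> Y) | Y) -> Y))) <-> ((Z & Y) | Y)) <-> ~(Y <-> (Z | (Z <-> Y)))) & ((Z ^ Y) -> (~(Y -> Z) & Z))) -> Z = F -> T = T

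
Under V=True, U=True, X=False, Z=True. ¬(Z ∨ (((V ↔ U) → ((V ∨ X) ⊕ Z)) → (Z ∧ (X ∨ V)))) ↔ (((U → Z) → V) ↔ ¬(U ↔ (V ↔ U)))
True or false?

V ↔ U = True ↔ True = True
V ∨ X = True ∨ False = True
(V ∨ X) ⊕ Z = True ⊕ True = False
(V ↔ U) → ((V ∨ X) ⊕ Z) = True → False = False
X ∨ V = False ∨ True = True
Z ∧ (X ∨ V) = True ∧ True = True
((V ↔ U) → ((V ∨ X) ⊕ Z)) → (Z ∧ (X ∨ V)) = False → True = True
Z ∨ (((V ↔ U) → ((V ∨ X) ⊕ Z)) → (Z ∧ (X ∨ V))) = True ∨ True = True
¬(Z ∨ (((V ↔ U) → ((V ∨ X) ⊕ Z)) → (Z ∧ (X ∨ V)))) = ¬True = False
U → Z = True → True = True
(U → Z) → V = True → True = True
V ↔ U = True ↔ True = True
U ↔ (V ↔ U) = True ↔ True = True
¬(U ↔ (V ↔ U)) = ¬True = False
((U → Z) → V) ↔ ¬(U ↔ (V ↔ U)) = True ↔ False = False
¬(Z ∨ (((V ↔ U) → ((V ∨ X) ⊕ Z)) → (Z ∧ (X ∨ V)))) ↔ (((U → Z) → V) ↔ ¬(U ↔ (V ↔ U))) = False ↔ False = True

True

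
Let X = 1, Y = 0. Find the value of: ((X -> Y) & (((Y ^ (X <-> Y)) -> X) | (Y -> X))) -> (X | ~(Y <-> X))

1

X -> Y = 1 -> 0 = 0
X <-> Y = 1 <-> 0 = 0
Y ^ (X <-> Y) = 0 ^ 0 = 0
(Y ^ (X <-> Y)) -> X = 0 -> 1 = 1
Y -> X = 0 -> 1 = 1
((Y ^ (X <-> Y)) -> X) | (Y -> X) = 1 | 1 = 1
(X -> Y) & (((Y ^ (X <-> Y)) -> X) | (Y -> X)) = 0 & 1 = 0
Y <-> X = 0 <-> 1 = 0
~(Y <-> X) = ~0 = 1
X | ~(Y <-> X) = 1 | 1 = 1
((X -> Y) & (((Y ^ (X <-> Y)) -> X) | (Y -> X))) -> (X | ~(Y <-> X)) = 0 -> 1 = 1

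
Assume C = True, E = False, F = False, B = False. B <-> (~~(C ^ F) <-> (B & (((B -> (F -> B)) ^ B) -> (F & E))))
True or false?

True

C ^ F = True ^ False = True
~(C ^ F) = ~True = False
~~(C ^ F) = ~False = True
F -> B = False -> False = True
B -> (F -> B) = False -> True = True
(B -> (F -> B)) ^ B = True ^ False = True
F & E = False & False = False
((B -> (F -> B)) ^ B) -> (F & E) = True -> False = False
B & (((B -> (F -> B)) ^ B) -> (F & E)) = False & False = False
~~(C ^ F) <-> (B & (((B -> (F -> B)) ^ B) -> (F & E))) = True <-> False = False
B <-> (~~(C ^ F) <-> (B & (((B -> (F -> B)) ^ B) -> (F & E)))) = False <-> False = True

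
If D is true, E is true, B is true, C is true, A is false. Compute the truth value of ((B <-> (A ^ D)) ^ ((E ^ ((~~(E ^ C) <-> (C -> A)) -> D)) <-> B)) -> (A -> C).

T

A ^ D = F ^ T = T
B <-> (A ^ D) = T <-> T = T
E ^ C = T ^ T = F
~(E ^ C) = ~F = T
~~(E ^ C) = ~T = F
C -> A = T -> F = F
~~(E ^ C) <-> (C -> A) = F <-> F = T
(~~(E ^ C) <-> (C -> A)) -> D = T -> T = T
E ^ ((~~(E ^ C) <-> (C -> A)) -> D) = T ^ T = F
(E ^ ((~~(E ^ C) <-> (C -> A)) -> D)) <-> B = F <-> T = F
(B <-> (A ^ D)) ^ ((E ^ ((~~(E ^ C) <-> (C -> A)) -> D)) <-> B) = T ^ F = T
A -> C = F -> T = T
((B <-> (A ^ D)) ^ ((E ^ ((~~(E ^ C) <-> (C -> A)) -> D)) <-> B)) -> (A -> C) = T -> T = T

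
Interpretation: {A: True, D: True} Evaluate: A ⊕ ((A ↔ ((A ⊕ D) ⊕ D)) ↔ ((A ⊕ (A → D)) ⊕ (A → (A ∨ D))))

False

A ⊕ D = True ⊕ True = False
(A ⊕ D) ⊕ D = False ⊕ True = True
A ↔ ((A ⊕ D) ⊕ D) = True ↔ True = True
A → D = True → True = True
A ⊕ (A → D) = True ⊕ True = False
A ∨ D = True ∨ True = True
A → (A ∨ D) = True → True = True
(A ⊕ (A → D)) ⊕ (A → (A ∨ D)) = False ⊕ True = True
(A ↔ ((A ⊕ D) ⊕ D)) ↔ ((A ⊕ (A → D)) ⊕ (A → (A ∨ D))) = True ↔ True = True
A ⊕ ((A ↔ ((A ⊕ D) ⊕ D)) ↔ ((A ⊕ (A → D)) ⊕ (A → (A ∨ D)))) = True ⊕ True = False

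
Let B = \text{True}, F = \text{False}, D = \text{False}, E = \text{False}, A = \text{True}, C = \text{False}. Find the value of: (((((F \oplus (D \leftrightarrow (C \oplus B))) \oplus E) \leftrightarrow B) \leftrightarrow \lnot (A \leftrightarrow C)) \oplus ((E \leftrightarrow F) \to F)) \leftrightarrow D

C \oplus B = \text{False} \oplus \text{True} = \text{True}
D \leftrightarrow (C \oplus B) = \text{False} \leftrightarrow \text{True} = \text{False}
F \oplus (D \leftrightarrow (C \oplus B)) = \text{False} \oplus \text{False} = \text{False}
(F \oplus (D \leftrightarrow (C \oplus B))) \oplus E = \text{False} \oplus \text{False} = \text{False}
((F \oplus (D \leftrightarrow (C \oplus B))) \oplus E) \leftrightarrow B = \text{False} \leftrightarrow \text{True} = \text{False}
A \leftrightarrow C = \text{True} \leftrightarrow \text{False} = \text{False}
\lnot (A \leftrightarrow C) = \lnot \text{False} = \text{True}
(((F \oplus (D \leftrightarrow (C \oplus B))) \oplus E) \leftrightarrow B) \leftrightarrow \lnot (A \leftrightarrow C) = \text{False} \leftrightarrow \text{True} = \text{False}
E \leftrightarrow F = \text{False} \leftrightarrow \text{False} = \text{True}
(E \leftrightarrow F) \to F = \text{True} \to \text{False} = \text{False}
((((F \oplus (D \leftrightarrow (C \oplus B))) \oplus E) \leftrightarrow B) \leftrightarrow \lnot (A \leftrightarrow C)) \oplus ((E \leftrightarrow F) \to F) = \text{False} \oplus \text{False} = \text{False}
(((((F \oplus (D \leftrightarrow (C \oplus B))) \oplus E) \leftrightarrow B) \leftrightarrow \lnot (A \leftrightarrow C)) \oplus ((E \leftrightarrow F) \to F)) \leftrightarrow D = \text{False} \leftrightarrow \text{False} = \text{True}

\text{True}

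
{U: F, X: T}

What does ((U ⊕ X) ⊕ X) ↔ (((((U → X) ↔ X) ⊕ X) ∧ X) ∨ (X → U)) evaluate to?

U ⊕ X = F ⊕ T = T
(U ⊕ X) ⊕ X = T ⊕ T = F
U → X = F → T = T
(U → X) ↔ X = T ↔ T = T
((U → X) ↔ X) ⊕ X = T ⊕ T = F
(((U → X) ↔ X) ⊕ X) ∧ X = F ∧ T = F
X → U = T → F = F
((((U → X) ↔ X) ⊕ X) ∧ X) ∨ (X → U) = F ∨ F = F
((U ⊕ X) ⊕ X) ↔ (((((U → X) ↔ X) ⊕ X) ∧ X) ∨ (X → U)) = F ↔ F = T

T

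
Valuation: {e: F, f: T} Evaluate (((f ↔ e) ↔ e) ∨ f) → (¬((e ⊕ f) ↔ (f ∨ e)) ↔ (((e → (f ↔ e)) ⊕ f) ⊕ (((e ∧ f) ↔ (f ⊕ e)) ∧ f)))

Substituting e=F, f=T:
f ↔ e = T ↔ F = F
(f ↔ e) ↔ e = F ↔ F = T
((f ↔ e) ↔ e) ∨ f = T ∨ T = T
e ⊕ f = F ⊕ T = T
f ∨ e = T ∨ F = T
(e ⊕ f) ↔ (f ∨ e) = T ↔ T = T
¬((e ⊕ f) ↔ (f ∨ e)) = ¬T = F
f ↔ e = T ↔ F = F
e → (f ↔ e) = F → F = T
(e → (f ↔ e)) ⊕ f = T ⊕ T = F
e ∧ f = F ∧ T = F
f ⊕ e = T ⊕ F = T
(e ∧ f) ↔ (f ⊕ e) = F ↔ T = F
((e ∧ f) ↔ (f ⊕ e)) ∧ f = F ∧ T = F
((e → (f ↔ e)) ⊕ f) ⊕ (((e ∧ f) ↔ (f ⊕ e)) ∧ f) = F ⊕ F = F
¬((e ⊕ f) ↔ (f ∨ e)) ↔ (((e → (f ↔ e)) ⊕ f) ⊕ (((e ∧ f) ↔ (f ⊕ e)) ∧ f)) = F ↔ F = T
(((f ↔ e) ↔ e) ∨ f) → (¬((e ⊕ f) ↔ (f ∨ e)) ↔ (((e → (f ↔ e)) ⊕ f) ⊕ (((e ∧ f) ↔ (f ⊕ e)) ∧ f))) = T → T = T

T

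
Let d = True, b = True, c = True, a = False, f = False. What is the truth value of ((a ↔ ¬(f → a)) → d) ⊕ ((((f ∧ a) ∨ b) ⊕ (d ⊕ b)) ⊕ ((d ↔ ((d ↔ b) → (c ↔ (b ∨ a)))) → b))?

Substituting d=True, b=True, c=True, a=False, f=False:
f → a = False → False = True
¬(f → a) = ¬True = False
a ↔ ¬(f → a) = False ↔ False = True
(a ↔ ¬(f → a)) → d = True → True = True
f ∧ a = False ∧ False = False
(f ∧ a) ∨ b = False ∨ True = True
d ⊕ b = True ⊕ True = False
((f ∧ a) ∨ b) ⊕ (d ⊕ b) = True ⊕ False = True
d ↔ b = True ↔ True = True
b ∨ a = True ∨ False = True
c ↔ (b ∨ a) = True ↔ True = True
(d ↔ b) → (c ↔ (b ∨ a)) = True → True = True
d ↔ ((d ↔ b) → (c ↔ (b ∨ a))) = True ↔ True = True
(d ↔ ((d ↔ b) → (c ↔ (b ∨ a)))) → b = True → True = True
(((f ∧ a) ∨ b) ⊕ (d ⊕ b)) ⊕ ((d ↔ ((d ↔ b) → (c ↔ (b ∨ a)))) → b) = True ⊕ True = False
((a ↔ ¬(f → a)) → d) ⊕ ((((f ∧ a) ∨ b) ⊕ (d ⊕ b)) ⊕ ((d ↔ ((d ↔ b) → (c ↔ (b ∨ a)))) → b)) = True ⊕ False = True

True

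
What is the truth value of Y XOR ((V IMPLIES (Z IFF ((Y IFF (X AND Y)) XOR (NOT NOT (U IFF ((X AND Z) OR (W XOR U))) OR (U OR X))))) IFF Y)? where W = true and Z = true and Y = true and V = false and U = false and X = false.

false

Substituting W=true, Z=true, Y=true, V=false, U=false, X=false:
X AND Y = false AND true = false
Y IFF (X AND Y) = true IFF false = false
X AND Z = false AND true = false
W XOR U = true XOR false = true
(X AND Z) OR (W XOR U) = false OR true = true
U IFF ((X AND Z) OR (W XOR U)) = false IFF true = false
NOT (U IFF ((X AND Z) OR (W XOR U))) = NOT false = true
NOT NOT (U IFF ((X AND Z) OR (W XOR U))) = NOT true = false
U OR X = false OR false = false
NOT NOT (U IFF ((X AND Z) OR (W XOR U))) OR (U OR X) = false OR false = false
(Y IFF (X AND Y)) XOR (NOT NOT (U IFF ((X AND Z) OR (W XOR U))) OR (U OR X)) = false XOR false = false
Z IFF ((Y IFF (X AND Y)) XOR (NOT NOT (U IFF ((X AND Z) OR (W XOR U))) OR (U OR X))) = true IFF false = false
V IMPLIES (Z IFF ((Y IFF (X AND Y)) XOR (NOT NOT (U IFF ((X AND Z) OR (W XOR U))) OR (U OR X)))) = false IMPLIES false = true
(V IMPLIES (Z IFF ((Y IFF (X AND Y)) XOR (NOT NOT (U IFF ((X AND Z) OR (W XOR U))) OR (U OR X))))) IFF Y = true IFF true = true
Y XOR ((V IMPLIES (Z IFF ((Y IFF (X AND Y)) XOR (NOT NOT (U IFF ((X AND Z) OR (W XOR U))) OR (U OR X))))) IFF Y) = true XOR true = false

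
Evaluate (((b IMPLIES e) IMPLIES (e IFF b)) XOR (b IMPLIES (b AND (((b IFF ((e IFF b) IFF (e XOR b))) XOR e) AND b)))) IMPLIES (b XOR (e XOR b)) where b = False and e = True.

Substituting b=False, e=True:
b IMPLIES e = False IMPLIES True = True
e IFF b = True IFF False = False
(b IMPLIES e) IMPLIES (e IFF b) = True IMPLIES False = False
e IFF b = True IFF False = False
e XOR b = True XOR False = True
(e IFF b) IFF (e XOR b) = False IFF True = False
b IFF ((e IFF b) IFF (e XOR b)) = False IFF False = True
(b IFF ((e IFF b) IFF (e XOR b))) XOR e = True XOR True = False
((b IFF ((e IFF b) IFF (e XOR b))) XOR e) AND b = False AND False = False
b AND (((b IFF ((e IFF b) IFF (e XOR b))) XOR e) AND b) = False AND False = False
b IMPLIES (b AND (((b IFF ((e IFF b) IFF (e XOR b))) XOR e) AND b)) = False IMPLIES False = True
((b IMPLIES e) IMPLIES (e IFF b)) XOR (b IMPLIES (b AND (((b IFF ((e IFF b) IFF (e XOR b))) XOR e) AND b))) = False XOR True = True
e XOR b = True XOR False = True
b XOR (e XOR b) = False XOR True = True
(((b IMPLIES e) IMPLIES (e IFF b)) XOR (b IMPLIES (b AND (((b IFF ((e IFF b) IFF (e XOR b))) XOR e) AND b)))) IMPLIES (b XOR (e XOR b)) = True IMPLIES True = True

True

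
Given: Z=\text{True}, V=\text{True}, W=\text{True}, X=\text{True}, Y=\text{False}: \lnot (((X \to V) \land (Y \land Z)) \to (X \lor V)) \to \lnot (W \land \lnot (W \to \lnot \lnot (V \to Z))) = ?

X \to V = \text{True} \to \text{True} = \text{True}
Y \land Z = \text{False} \land \text{True} = \text{False}
(X \to V) \land (Y \land Z) = \text{True} \land \text{False} = \text{False}
X \lor V = \text{True} \lor \text{True} = \text{True}
((X \to V) \land (Y \land Z)) \to (X \lor V) = \text{False} \to \text{True} = \text{True}
\lnot (((X \to V) \land (Y \land Z)) \to (X \lor V)) = \lnot \text{True} = \text{False}
V \to Z = \text{True} \to \text{True} = \text{True}
\lnot (V \to Z) = \lnot \text{True} = \text{False}
\lnot \lnot (V \to Z) = \lnot \text{False} = \text{True}
W \to \lnot \lnot (V \to Z) = \text{True} \to \text{True} = \text{True}
\lnot (W \to \lnot \lnot (V \to Z)) = \lnot \text{True} = \text{False}
W \land \lnot (W \to \lnot \lnot (V \to Z)) = \text{True} \land \text{False} = \text{False}
\lnot (W \land \lnot (W \to \lnot \lnot (V \to Z))) = \lnot \text{False} = \text{True}
\lnot (((X \to V) \land (Y \land Z)) \to (X \lor V)) \to \lnot (W \land \lnot (W \to \lnot \lnot (V \to Z))) = \text{False} \to \text{True} = \text{True}

\text{True}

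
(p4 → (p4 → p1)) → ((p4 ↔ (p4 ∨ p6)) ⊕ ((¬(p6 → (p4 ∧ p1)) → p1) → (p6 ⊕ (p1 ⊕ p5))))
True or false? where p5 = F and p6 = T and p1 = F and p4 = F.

p4 → p1 = F → F = T
p4 → (p4 → p1) = F → T = T
p4 ∨ p6 = F ∨ T = T
p4 ↔ (p4 ∨ p6) = F ↔ T = F
p4 ∧ p1 = F ∧ F = F
p6 → (p4 ∧ p1) = T → F = F
¬(p6 → (p4 ∧ p1)) = ¬F = T
¬(p6 → (p4 ∧ p1)) → p1 = T → F = F
p1 ⊕ p5 = F ⊕ F = F
p6 ⊕ (p1 ⊕ p5) = T ⊕ F = T
(¬(p6 → (p4 ∧ p1)) → p1) → (p6 ⊕ (p1 ⊕ p5)) = F → T = T
(p4 ↔ (p4 ∨ p6)) ⊕ ((¬(p6 → (p4 ∧ p1)) → p1) → (p6 ⊕ (p1 ⊕ p5))) = F ⊕ T = T
(p4 → (p4 → p1)) → ((p4 ↔ (p4 ∨ p6)) ⊕ ((¬(p6 → (p4 ∧ p1)) → p1) → (p6 ⊕ (p1 ⊕ p5)))) = T → T = T

T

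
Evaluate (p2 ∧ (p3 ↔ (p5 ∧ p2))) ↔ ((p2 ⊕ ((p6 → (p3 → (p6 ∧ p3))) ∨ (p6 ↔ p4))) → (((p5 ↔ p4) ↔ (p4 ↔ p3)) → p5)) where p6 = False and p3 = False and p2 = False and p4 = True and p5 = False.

True

Substituting p6=False, p3=False, p2=False, p4=True, p5=False:
p5 ∧ p2 = False ∧ False = False
p3 ↔ (p5 ∧ p2) = False ↔ False = True
p2 ∧ (p3 ↔ (p5 ∧ p2)) = False ∧ True = False
p6 ∧ p3 = False ∧ False = False
p3 → (p6 ∧ p3) = False → False = True
p6 → (p3 → (p6 ∧ p3)) = False → True = True
p6 ↔ p4 = False ↔ True = False
(p6 → (p3 → (p6 ∧ p3))) ∨ (p6 ↔ p4) = True ∨ False = True
p2 ⊕ ((p6 → (p3 → (p6 ∧ p3))) ∨ (p6 ↔ p4)) = False ⊕ True = True
p5 ↔ p4 = False ↔ True = False
p4 ↔ p3 = True ↔ False = False
(p5 ↔ p4) ↔ (p4 ↔ p3) = False ↔ False = True
((p5 ↔ p4) ↔ (p4 ↔ p3)) → p5 = True → False = False
(p2 ⊕ ((p6 → (p3 → (p6 ∧ p3))) ∨ (p6 ↔ p4))) → (((p5 ↔ p4) ↔ (p4 ↔ p3)) → p5) = True → False = False
(p2 ∧ (p3 ↔ (p5 ∧ p2))) ↔ ((p2 ⊕ ((p6 → (p3 → (p6 ∧ p3))) ∨ (p6 ↔ p4))) → (((p5 ↔ p4) ↔ (p4 ↔ p3)) → p5)) = False ↔ False = True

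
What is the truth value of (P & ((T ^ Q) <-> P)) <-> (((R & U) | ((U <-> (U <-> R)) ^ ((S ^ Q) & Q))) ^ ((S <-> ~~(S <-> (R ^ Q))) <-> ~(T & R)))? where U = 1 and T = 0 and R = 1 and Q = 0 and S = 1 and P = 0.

Substituting U=1, T=0, R=1, Q=0, S=1, P=0:
T ^ Q = 0 ^ 0 = 0
(T ^ Q) <-> P = 0 <-> 0 = 1
P & ((T ^ Q) <-> P) = 0 & 1 = 0
R & U = 1 & 1 = 1
U <-> R = 1 <-> 1 = 1
U <-> (U <-> R) = 1 <-> 1 = 1
S ^ Q = 1 ^ 0 = 1
(S ^ Q) & Q = 1 & 0 = 0
(U <-> (U <-> R)) ^ ((S ^ Q) & Q) = 1 ^ 0 = 1
(R & U) | ((U <-> (U <-> R)) ^ ((S ^ Q) & Q)) = 1 | 1 = 1
R ^ Q = 1 ^ 0 = 1
S <-> (R ^ Q) = 1 <-> 1 = 1
~(S <-> (R ^ Q)) = ~1 = 0
~~(S <-> (R ^ Q)) = ~0 = 1
S <-> ~~(S <-> (R ^ Q)) = 1 <-> 1 = 1
T & R = 0 & 1 = 0
~(T & R) = ~0 = 1
(S <-> ~~(S <-> (R ^ Q))) <-> ~(T & R) = 1 <-> 1 = 1
((R & U) | ((U <-> (U <-> R)) ^ ((S ^ Q) & Q))) ^ ((S <-> ~~(S <-> (R ^ Q))) <-> ~(T & R)) = 1 ^ 1 = 0
(P & ((T ^ Q) <-> P)) <-> (((R & U) | ((U <-> (U <-> R)) ^ ((S ^ Q) & Q))) ^ ((S <-> ~~(S <-> (R ^ Q))) <-> ~(T & R))) = 0 <-> 0 = 1

1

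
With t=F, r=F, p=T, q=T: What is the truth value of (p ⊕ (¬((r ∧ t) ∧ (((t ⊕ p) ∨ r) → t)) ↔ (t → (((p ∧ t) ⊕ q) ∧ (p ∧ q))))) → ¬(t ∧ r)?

T

r ∧ t = F ∧ F = F
t ⊕ p = F ⊕ T = T
(t ⊕ p) ∨ r = T ∨ F = T
((t ⊕ p) ∨ r) → t = T → F = F
(r ∧ t) ∧ (((t ⊕ p) ∨ r) → t) = F ∧ F = F
¬((r ∧ t) ∧ (((t ⊕ p) ∨ r) → t)) = ¬F = T
p ∧ t = T ∧ F = F
(p ∧ t) ⊕ q = F ⊕ T = T
p ∧ q = T ∧ T = T
((p ∧ t) ⊕ q) ∧ (p ∧ q) = T ∧ T = T
t → (((p ∧ t) ⊕ q) ∧ (p ∧ q)) = F → T = T
¬((r ∧ t) ∧ (((t ⊕ p) ∨ r) → t)) ↔ (t → (((p ∧ t) ⊕ q) ∧ (p ∧ q))) = T ↔ T = T
p ⊕ (¬((r ∧ t) ∧ (((t ⊕ p) ∨ r) → t)) ↔ (t → (((p ∧ t) ⊕ q) ∧ (p ∧ q)))) = T ⊕ T = F
t ∧ r = F ∧ F = F
¬(t ∧ r) = ¬F = T
(p ⊕ (¬((r ∧ t) ∧ (((t ⊕ p) ∨ r) → t)) ↔ (t → (((p ∧ t) ⊕ q) ∧ (p ∧ q))))) → ¬(t ∧ r) = F → T = T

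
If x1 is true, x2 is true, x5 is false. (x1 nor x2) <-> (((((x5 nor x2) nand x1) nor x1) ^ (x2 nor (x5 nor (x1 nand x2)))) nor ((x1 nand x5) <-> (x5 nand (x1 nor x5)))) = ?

x1 nor x2 = True nor True = False
x5 nor x2 = False nor True = False
(x5 nor x2) nand x1 = False nand True = True
((x5 nor x2) nand x1) nor x1 = True nor True = False
x1 nand x2 = True nand True = False
x5 nor (x1 nand x2) = False nor False = True
x2 nor (x5 nor (x1 nand x2)) = True nor True = False
(((x5 nor x2) nand x1) nor x1) ^ (x2 nor (x5 nor (x1 nand x2))) = False ^ False = False
x1 nand x5 = True nand False = True
x1 nor x5 = True nor False = False
x5 nand (x1 nor x5) = False nand False = True
(x1 nand x5) <-> (x5 nand (x1 nor x5)) = True <-> True = True
((((x5 nor x2) nand x1) nor x1) ^ (x2 nor (x5 nor (x1 nand x2)))) nor ((x1 nand x5) <-> (x5 nand (x1 nor x5))) = False nor True = False
(x1 nor x2) <-> (((((x5 nor x2) nand x1) nor x1) ^ (x2 nor (x5 nor (x1 nand x2)))) nor ((x1 nand x5) <-> (x5 nand (x1 nor x5)))) = False <-> False = True

True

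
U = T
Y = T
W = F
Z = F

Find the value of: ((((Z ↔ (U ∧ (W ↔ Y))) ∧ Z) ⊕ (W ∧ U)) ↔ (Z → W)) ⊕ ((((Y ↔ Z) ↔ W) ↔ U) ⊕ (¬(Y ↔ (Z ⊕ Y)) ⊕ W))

T

W ↔ Y = F ↔ T = F
U ∧ (W ↔ Y) = T ∧ F = F
Z ↔ (U ∧ (W ↔ Y)) = F ↔ F = T
(Z ↔ (U ∧ (W ↔ Y))) ∧ Z = T ∧ F = F
W ∧ U = F ∧ T = F
((Z ↔ (U ∧ (W ↔ Y))) ∧ Z) ⊕ (W ∧ U) = F ⊕ F = F
Z → W = F → F = T
(((Z ↔ (U ∧ (W ↔ Y))) ∧ Z) ⊕ (W ∧ U)) ↔ (Z → W) = F ↔ T = F
Y ↔ Z = T ↔ F = F
(Y ↔ Z) ↔ W = F ↔ F = T
((Y ↔ Z) ↔ W) ↔ U = T ↔ T = T
Z ⊕ Y = F ⊕ T = T
Y ↔ (Z ⊕ Y) = T ↔ T = T
¬(Y ↔ (Z ⊕ Y)) = ¬T = F
¬(Y ↔ (Z ⊕ Y)) ⊕ W = F ⊕ F = F
(((Y ↔ Z) ↔ W) ↔ U) ⊕ (¬(Y ↔ (Z ⊕ Y)) ⊕ W) = T ⊕ F = T
((((Z ↔ (U ∧ (W ↔ Y))) ∧ Z) ⊕ (W ∧ U)) ↔ (Z → W)) ⊕ ((((Y ↔ Z) ↔ W) ↔ U) ⊕ (¬(Y ↔ (Z ⊕ Y)) ⊕ W)) = F ⊕ T = T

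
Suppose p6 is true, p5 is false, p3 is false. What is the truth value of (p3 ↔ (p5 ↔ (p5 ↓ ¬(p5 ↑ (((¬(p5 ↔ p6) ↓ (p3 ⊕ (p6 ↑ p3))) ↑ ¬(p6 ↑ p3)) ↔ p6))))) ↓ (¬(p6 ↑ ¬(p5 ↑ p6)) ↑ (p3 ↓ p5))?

p5 ↔ p6 = F ↔ T = F
¬(p5 ↔ p6) = ¬F = T
p6 ↑ p3 = T ↑ F = T
p3 ⊕ (p6 ↑ p3) = F ⊕ T = T
¬(p5 ↔ p6) ↓ (p3 ⊕ (p6 ↑ p3)) = T ↓ T = F
p6 ↑ p3 = T ↑ F = T
¬(p6 ↑ p3) = ¬T = F
(¬(p5 ↔ p6) ↓ (p3 ⊕ (p6 ↑ p3))) ↑ ¬(p6 ↑ p3) = F ↑ F = T
((¬(p5 ↔ p6) ↓ (p3 ⊕ (p6 ↑ p3))) ↑ ¬(p6 ↑ p3)) ↔ p6 = T ↔ T = T
p5 ↑ (((¬(p5 ↔ p6) ↓ (p3 ⊕ (p6 ↑ p3))) ↑ ¬(p6 ↑ p3)) ↔ p6) = F ↑ T = T
¬(p5 ↑ (((¬(p5 ↔ p6) ↓ (p3 ⊕ (p6 ↑ p3))) ↑ ¬(p6 ↑ p3)) ↔ p6)) = ¬T = F
p5 ↓ ¬(p5 ↑ (((¬(p5 ↔ p6) ↓ (p3 ⊕ (p6 ↑ p3))) ↑ ¬(p6 ↑ p3)) ↔ p6)) = F ↓ F = T
p5 ↔ (p5 ↓ ¬(p5 ↑ (((¬(p5 ↔ p6) ↓ (p3 ⊕ (p6 ↑ p3))) ↑ ¬(p6 ↑ p3)) ↔ p6))) = F ↔ T = F
p3 ↔ (p5 ↔ (p5 ↓ ¬(p5 ↑ (((¬(p5 ↔ p6) ↓ (p3 ⊕ (p6 ↑ p3))) ↑ ¬(p6 ↑ p3)) ↔ p6)))) = F ↔ F = T
p5 ↑ p6 = F ↑ T = T
¬(p5 ↑ p6) = ¬T = F
p6 ↑ ¬(p5 ↑ p6) = T ↑ F = T
¬(p6 ↑ ¬(p5 ↑ p6)) = ¬T = F
p3 ↓ p5 = F ↓ F = T
¬(p6 ↑ ¬(p5 ↑ p6)) ↑ (p3 ↓ p5) = F ↑ T = T
(p3 ↔ (p5 ↔ (p5 ↓ ¬(p5 ↑ (((¬(p5 ↔ p6) ↓ (p3 ⊕ (p6 ↑ p3))) ↑ ¬(p6 ↑ p3)) ↔ p6))))) ↓ (¬(p6 ↑ ¬(p5 ↑ p6)) ↑ (p3 ↓ p5)) = T ↓ T = F

F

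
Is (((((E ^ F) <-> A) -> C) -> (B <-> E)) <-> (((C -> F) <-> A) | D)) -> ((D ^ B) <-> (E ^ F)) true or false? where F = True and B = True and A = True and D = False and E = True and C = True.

E ^ F = True ^ True = False
(E ^ F) <-> A = False <-> True = False
((E ^ F) <-> A) -> C = False -> True = True
B <-> E = True <-> True = True
(((E ^ F) <-> A) -> C) -> (B <-> E) = True -> True = True
C -> F = True -> True = True
(C -> F) <-> A = True <-> True = True
((C -> F) <-> A) | D = True | False = True
((((E ^ F) <-> A) -> C) -> (B <-> E)) <-> (((C -> F) <-> A) | D) = True <-> True = True
D ^ B = False ^ True = True
E ^ F = True ^ True = False
(D ^ B) <-> (E ^ F) = True <-> False = False
(((((E ^ F) <-> A) -> C) -> (B <-> E)) <-> (((C -> F) <-> A) | D)) -> ((D ^ B) <-> (E ^ F)) = True -> False = False

False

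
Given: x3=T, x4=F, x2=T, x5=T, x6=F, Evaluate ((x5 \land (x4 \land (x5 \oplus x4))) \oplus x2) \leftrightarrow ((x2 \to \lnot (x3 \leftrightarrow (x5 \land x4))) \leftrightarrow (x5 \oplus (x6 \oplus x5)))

F

x5 \oplus x4 = T \oplus F = T
x4 \land (x5 \oplus x4) = F \land T = F
x5 \land (x4 \land (x5 \oplus x4)) = T \land F = F
(x5 \land (x4 \land (x5 \oplus x4))) \oplus x2 = F \oplus T = T
x5 \land x4 = T \land F = F
x3 \leftrightarrow (x5 \land x4) = T \leftrightarrow F = F
\lnot (x3 \leftrightarrow (x5 \land x4)) = \lnot F = T
x2 \to \lnot (x3 \leftrightarrow (x5 \land x4)) = T \to T = T
x6 \oplus x5 = F \oplus T = T
x5 \oplus (x6 \oplus x5) = T \oplus T = F
(x2 \to \lnot (x3 \leftrightarrow (x5 \land x4))) \leftrightarrow (x5 \oplus (x6 \oplus x5)) = T \leftrightarrow F = F
((x5 \land (x4 \land (x5 \oplus x4))) \oplus x2) \leftrightarrow ((x2 \to \lnot (x3 \leftrightarrow (x5 \land x4))) \leftrightarrow (x5 \oplus (x6 \oplus x5))) = T \leftrightarrow F = F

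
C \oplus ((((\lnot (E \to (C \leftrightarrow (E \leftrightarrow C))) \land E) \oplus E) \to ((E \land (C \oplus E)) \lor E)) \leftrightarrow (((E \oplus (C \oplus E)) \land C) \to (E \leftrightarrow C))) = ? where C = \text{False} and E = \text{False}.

\text{True}

Substituting C=\text{False}, E=\text{False}:
E \leftrightarrow C = \text{False} \leftrightarrow \text{False} = \text{True}
C \leftrightarrow (E \leftrightarrow C) = \text{False} \leftrightarrow \text{True} = \text{False}
E \to (C \leftrightarrow (E \leftrightarrow C)) = \text{False} \to \text{False} = \text{True}
\lnot (E \to (C \leftrightarrow (E \leftrightarrow C))) = \lnot \text{True} = \text{False}
\lnot (E \to (C \leftrightarrow (E \leftrightarrow C))) \land E = \text{False} \land \text{False} = \text{False}
(\lnot (E \to (C \leftrightarrow (E \leftrightarrow C))) \land E) \oplus E = \text{False} \oplus \text{False} = \text{False}
C \oplus E = \text{False} \oplus \text{False} = \text{False}
E \land (C \oplus E) = \text{False} \land \text{False} = \text{False}
(E \land (C \oplus E)) \lor E = \text{False} \lor \text{False} = \text{False}
((\lnot (E \to (C \leftrightarrow (E \leftrightarrow C))) \land E) \oplus E) \to ((E \land (C \oplus E)) \lor E) = \text{False} \to \text{False} = \text{True}
C \oplus E = \text{False} \oplus \text{False} = \text{False}
E \oplus (C \oplus E) = \text{False} \oplus \text{False} = \text{False}
(E \oplus (C \oplus E)) \land C = \text{False} \land \text{False} = \text{False}
E \leftrightarrow C = \text{False} \leftrightarrow \text{False} = \text{True}
((E \oplus (C \oplus E)) \land C) \to (E \leftrightarrow C) = \text{False} \to \text{True} = \text{True}
(((\lnot (E \to (C \leftrightarrow (E \leftrightarrow C))) \land E) \oplus E) \to ((E \land (C \oplus E)) \lor E)) \leftrightarrow (((E \oplus (C \oplus E)) \land C) \to (E \leftrightarrow C)) = \text{True} \leftrightarrow \text{True} = \text{True}
C \oplus ((((\lnot (E \to (C \leftrightarrow (E \leftrightarrow C))) \land E) \oplus E) \to ((E \land (C \oplus E)) \lor E)) \leftrightarrow (((E \oplus (C \oplus E)) \land C) \to (E \leftrightarrow C))) = \text{False} \oplus \text{True} = \text{True}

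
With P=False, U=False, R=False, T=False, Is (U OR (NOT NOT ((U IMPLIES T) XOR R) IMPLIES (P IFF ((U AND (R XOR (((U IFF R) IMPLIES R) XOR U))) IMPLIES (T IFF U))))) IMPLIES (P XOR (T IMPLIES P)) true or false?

True

U IMPLIES T = False IMPLIES False = True
(U IMPLIES T) XOR R = True XOR False = True
NOT ((U IMPLIES T) XOR R) = NOT True = False
NOT NOT ((U IMPLIES T) XOR R) = NOT False = True
U IFF R = False IFF False = True
(U IFF R) IMPLIES R = True IMPLIES False = False
((U IFF R) IMPLIES R) XOR U = False XOR False = False
R XOR (((U IFF R) IMPLIES R) XOR U) = False XOR False = False
U AND (R XOR (((U IFF R) IMPLIES R) XOR U)) = False AND False = False
T IFF U = False IFF False = True
(U AND (R XOR (((U IFF R) IMPLIES R) XOR U))) IMPLIES (T IFF U) = False IMPLIES True = True
P IFF ((U AND (R XOR (((U IFF R) IMPLIES R) XOR U))) IMPLIES (T IFF U)) = False IFF True = False
NOT NOT ((U IMPLIES T) XOR R) IMPLIES (P IFF ((U AND (R XOR (((U IFF R) IMPLIES R) XOR U))) IMPLIES (T IFF U))) = True IMPLIES False = False
U OR (NOT NOT ((U IMPLIES T) XOR R) IMPLIES (P IFF ((U AND (R XOR (((U IFF R) IMPLIES R) XOR U))) IMPLIES (T IFF U)))) = False OR False = False
T IMPLIES P = False IMPLIES False = True
P XOR (T IMPLIES P) = False XOR True = True
(U OR (NOT NOT ((U IMPLIES T) XOR R) IMPLIES (P IFF ((U AND (R XOR (((U IFF R) IMPLIES R) XOR U))) IMPLIES (T IFF U))))) IMPLIES (P XOR (T IMPLIES P)) = False IMPLIES True = True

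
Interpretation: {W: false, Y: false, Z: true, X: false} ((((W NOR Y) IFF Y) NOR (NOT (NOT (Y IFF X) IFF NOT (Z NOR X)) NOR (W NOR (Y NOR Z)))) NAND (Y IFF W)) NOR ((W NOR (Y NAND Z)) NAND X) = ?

false

W NOR Y = false NOR false = true
(W NOR Y) IFF Y = true IFF false = false
Y IFF X = false IFF false = true
NOT (Y IFF X) = NOT true = false
Z NOR X = true NOR false = false
NOT (Z NOR X) = NOT false = true
NOT (Y IFF X) IFF NOT (Z NOR X) = false IFF true = false
NOT (NOT (Y IFF X) IFF NOT (Z NOR X)) = NOT false = true
Y NOR Z = false NOR true = false
W NOR (Y NOR Z) = false NOR false = true
NOT (NOT (Y IFF X) IFF NOT (Z NOR X)) NOR (W NOR (Y NOR Z)) = true NOR true = false
((W NOR Y) IFF Y) NOR (NOT (NOT (Y IFF X) IFF NOT (Z NOR X)) NOR (W NOR (Y NOR Z))) = false NOR false = true
Y IFF W = false IFF false = true
(((W NOR Y) IFF Y) NOR (NOT (NOT (Y IFF X) IFF NOT (Z NOR X)) NOR (W NOR (Y NOR Z)))) NAND (Y IFF W) = true NAND true = false
Y NAND Z = false NAND true = true
W NOR (Y NAND Z) = false NOR true = false
(W NOR (Y NAND Z)) NAND X = false NAND false = true
((((W NOR Y) IFF Y) NOR (NOT (NOT (Y IFF X) IFF NOT (Z NOR X)) NOR (W NOR (Y NOR Z)))) NAND (Y IFF W)) NOR ((W NOR (Y NAND Z)) NAND X) = false NOR true = false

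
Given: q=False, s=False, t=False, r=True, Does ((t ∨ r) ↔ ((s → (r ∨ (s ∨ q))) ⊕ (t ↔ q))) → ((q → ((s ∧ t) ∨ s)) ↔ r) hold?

Substituting q=False, s=False, t=False, r=True:
t ∨ r = False ∨ True = True
s ∨ q = False ∨ False = False
r ∨ (s ∨ q) = True ∨ False = True
s → (r ∨ (s ∨ q)) = False → True = True
t ↔ q = False ↔ False = True
(s → (r ∨ (s ∨ q))) ⊕ (t ↔ q) = True ⊕ True = False
(t ∨ r) ↔ ((s → (r ∨ (s ∨ q))) ⊕ (t ↔ q)) = True ↔ False = False
s ∧ t = False ∧ False = False
(s ∧ t) ∨ s = False ∨ False = False
q → ((s ∧ t) ∨ s) = False → False = True
(q → ((s ∧ t) ∨ s)) ↔ r = True ↔ True = True
((t ∨ r) ↔ ((s → (r ∨ (s ∨ q))) ⊕ (t ↔ q))) → ((q → ((s ∧ t) ∨ s)) ↔ r) = False → True = True

True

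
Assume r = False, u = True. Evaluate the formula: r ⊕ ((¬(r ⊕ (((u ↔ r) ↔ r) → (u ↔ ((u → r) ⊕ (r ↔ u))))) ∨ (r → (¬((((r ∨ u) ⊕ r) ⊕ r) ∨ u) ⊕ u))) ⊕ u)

False

Substituting r=False, u=True:
u ↔ r = True ↔ False = False
(u ↔ r) ↔ r = False ↔ False = True
u → r = True → False = False
r ↔ u = False ↔ True = False
(u → r) ⊕ (r ↔ u) = False ⊕ False = False
u ↔ ((u → r) ⊕ (r ↔ u)) = True ↔ False = False
((u ↔ r) ↔ r) → (u ↔ ((u → r) ⊕ (r ↔ u))) = True → False = False
r ⊕ (((u ↔ r) ↔ r) → (u ↔ ((u → r) ⊕ (r ↔ u)))) = False ⊕ False = False
¬(r ⊕ (((u ↔ r) ↔ r) → (u ↔ ((u → r) ⊕ (r ↔ u))))) = ¬False = True
r ∨ u = False ∨ True = True
(r ∨ u) ⊕ r = True ⊕ False = True
((r ∨ u) ⊕ r) ⊕ r = True ⊕ False = True
(((r ∨ u) ⊕ r) ⊕ r) ∨ u = True ∨ True = True
¬((((r ∨ u) ⊕ r) ⊕ r) ∨ u) = ¬True = False
¬((((r ∨ u) ⊕ r) ⊕ r) ∨ u) ⊕ u = False ⊕ True = True
r → (¬((((r ∨ u) ⊕ r) ⊕ r) ∨ u) ⊕ u) = False → True = True
¬(r ⊕ (((u ↔ r) ↔ r) → (u ↔ ((u → r) ⊕ (r ↔ u))))) ∨ (r → (¬((((r ∨ u) ⊕ r) ⊕ r) ∨ u) ⊕ u)) = True ∨ True = True
(¬(r ⊕ (((u ↔ r) ↔ r) → (u ↔ ((u → r) ⊕ (r ↔ u))))) ∨ (r → (¬((((r ∨ u) ⊕ r) ⊕ r) ∨ u) ⊕ u))) ⊕ u = True ⊕ True = False
r ⊕ ((¬(r ⊕ (((u ↔ r) ↔ r) → (u ↔ ((u → r) ⊕ (r ↔ u))))) ∨ (r → (¬((((r ∨ u) ⊕ r) ⊕ r) ∨ u) ⊕ u))) ⊕ u) = False ⊕ False = False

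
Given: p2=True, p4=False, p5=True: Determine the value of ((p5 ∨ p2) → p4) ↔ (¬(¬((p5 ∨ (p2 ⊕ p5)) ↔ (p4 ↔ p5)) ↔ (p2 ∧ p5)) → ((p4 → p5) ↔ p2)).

False

p5 ∨ p2 = True ∨ True = True
(p5 ∨ p2) → p4 = True → False = False
p2 ⊕ p5 = True ⊕ True = False
p5 ∨ (p2 ⊕ p5) = True ∨ False = True
p4 ↔ p5 = False ↔ True = False
(p5 ∨ (p2 ⊕ p5)) ↔ (p4 ↔ p5) = True ↔ False = False
¬((p5 ∨ (p2 ⊕ p5)) ↔ (p4 ↔ p5)) = ¬False = True
p2 ∧ p5 = True ∧ True = True
¬((p5 ∨ (p2 ⊕ p5)) ↔ (p4 ↔ p5)) ↔ (p2 ∧ p5) = True ↔ True = True
¬(¬((p5 ∨ (p2 ⊕ p5)) ↔ (p4 ↔ p5)) ↔ (p2 ∧ p5)) = ¬True = False
p4 → p5 = False → True = True
(p4 → p5) ↔ p2 = True ↔ True = True
¬(¬((p5 ∨ (p2 ⊕ p5)) ↔ (p4 ↔ p5)) ↔ (p2 ∧ p5)) → ((p4 → p5) ↔ p2) = False → True = True
((p5 ∨ p2) → p4) ↔ (¬(¬((p5 ∨ (p2 ⊕ p5)) ↔ (p4 ↔ p5)) ↔ (p2 ∧ p5)) → ((p4 → p5) ↔ p2)) = False ↔ True = False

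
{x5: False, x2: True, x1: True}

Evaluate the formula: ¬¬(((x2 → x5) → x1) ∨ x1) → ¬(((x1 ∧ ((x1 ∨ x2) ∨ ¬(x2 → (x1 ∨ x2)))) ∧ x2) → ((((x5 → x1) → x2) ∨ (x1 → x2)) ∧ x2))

Substituting x5=False, x2=True, x1=True:
x2 → x5 = True → False = False
(x2 → x5) → x1 = False → True = True
((x2 → x5) → x1) ∨ x1 = True ∨ True = True
¬(((x2 → x5) → x1) ∨ x1) = ¬True = False
¬¬(((x2 → x5) → x1) ∨ x1) = ¬False = True
x1 ∨ x2 = True ∨ True = True
x1 ∨ x2 = True ∨ True = True
x2 → (x1 ∨ x2) = True → True = True
¬(x2 → (x1 ∨ x2)) = ¬True = False
(x1 ∨ x2) ∨ ¬(x2 → (x1 ∨ x2)) = True ∨ False = True
x1 ∧ ((x1 ∨ x2) ∨ ¬(x2 → (x1 ∨ x2))) = True ∧ True = True
(x1 ∧ ((x1 ∨ x2) ∨ ¬(x2 → (x1 ∨ x2)))) ∧ x2 = True ∧ True = True
x5 → x1 = False → True = True
(x5 → x1) → x2 = True → True = True
x1 → x2 = True → True = True
((x5 → x1) → x2) ∨ (x1 → x2) = True ∨ True = True
(((x5 → x1) → x2) ∨ (x1 → x2)) ∧ x2 = True ∧ True = True
((x1 ∧ ((x1 ∨ x2) ∨ ¬(x2 → (x1 ∨ x2)))) ∧ x2) → ((((x5 → x1) → x2) ∨ (x1 → x2)) ∧ x2) = True → True = True
¬(((x1 ∧ ((x1 ∨ x2) ∨ ¬(x2 → (x1 ∨ x2)))) ∧ x2) → ((((x5 → x1) → x2) ∨ (x1 → x2)) ∧ x2)) = ¬True = False
¬¬(((x2 → x5) → x1) ∨ x1) → ¬(((x1 ∧ ((x1 ∨ x2) ∨ ¬(x2 → (x1 ∨ x2)))) ∧ x2) → ((((x5 → x1) → x2) ∨ (x1 → x2)) ∧ x2)) = True → False = False

False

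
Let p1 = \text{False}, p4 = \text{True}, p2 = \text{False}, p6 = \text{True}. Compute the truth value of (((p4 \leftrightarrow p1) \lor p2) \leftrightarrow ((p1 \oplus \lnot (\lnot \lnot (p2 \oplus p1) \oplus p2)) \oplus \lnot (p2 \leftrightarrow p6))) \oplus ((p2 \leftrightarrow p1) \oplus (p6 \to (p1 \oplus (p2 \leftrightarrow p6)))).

\text{False}

Substituting p1=\text{False}, p4=\text{True}, p2=\text{False}, p6=\text{True}:
p4 \leftrightarrow p1 = \text{True} \leftrightarrow \text{False} = \text{False}
(p4 \leftrightarrow p1) \lor p2 = \text{False} \lor \text{False} = \text{False}
p2 \oplus p1 = \text{False} \oplus \text{False} = \text{False}
\lnot (p2 \oplus p1) = \lnot \text{False} = \text{True}
\lnot \lnot (p2 \oplus p1) = \lnot \text{True} = \text{False}
\lnot \lnot (p2 \oplus p1) \oplus p2 = \text{False} \oplus \text{False} = \text{False}
\lnot (\lnot \lnot (p2 \oplus p1) \oplus p2) = \lnot \text{False} = \text{True}
p1 \oplus \lnot (\lnot \lnot (p2 \oplus p1) \oplus p2) = \text{False} \oplus \text{True} = \text{True}
p2 \leftrightarrow p6 = \text{False} \leftrightarrow \text{True} = \text{False}
\lnot (p2 \leftrightarrow p6) = \lnot \text{False} = \text{True}
(p1 \oplus \lnot (\lnot \lnot (p2 \oplus p1) \oplus p2)) \oplus \lnot (p2 \leftrightarrow p6) = \text{True} \oplus \text{True} = \text{False}
((p4 \leftrightarrow p1) \lor p2) \leftrightarrow ((p1 \oplus \lnot (\lnot \lnot (p2 \oplus p1) \oplus p2)) \oplus \lnot (p2 \leftrightarrow p6)) = \text{False} \leftrightarrow \text{False} = \text{True}
p2 \leftrightarrow p1 = \text{False} \leftrightarrow \text{False} = \text{True}
p2 \leftrightarrow p6 = \text{False} \leftrightarrow \text{True} = \text{False}
p1 \oplus (p2 \leftrightarrow p6) = \text{False} \oplus \text{False} = \text{False}
p6 \to (p1 \oplus (p2 \leftrightarrow p6)) = \text{True} \to \text{False} = \text{False}
(p2 \leftrightarrow p1) \oplus (p6 \to (p1 \oplus (p2 \leftrightarrow p6))) = \text{True} \oplus \text{False} = \text{True}
(((p4 \leftrightarrow p1) \lor p2) \leftrightarrow ((p1 \oplus \lnot (\lnot \lnot (p2 \oplus p1) \oplus p2)) \oplus \lnot (p2 \leftrightarrow p6))) \oplus ((p2 \leftrightarrow p1) \oplus (p6 \to (p1 \oplus (p2 \leftrightarrow p6)))) = \text{True} \oplus \text{True} = \text{False}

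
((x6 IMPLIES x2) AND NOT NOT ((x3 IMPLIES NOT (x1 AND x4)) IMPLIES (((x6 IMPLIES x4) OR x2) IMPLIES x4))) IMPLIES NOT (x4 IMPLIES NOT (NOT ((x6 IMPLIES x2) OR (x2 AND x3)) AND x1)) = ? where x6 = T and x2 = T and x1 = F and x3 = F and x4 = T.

F

Substituting x6=T, x2=T, x1=F, x3=F, x4=T:
x6 IMPLIES x2 = T IMPLIES T = T
x1 AND x4 = F AND T = F
NOT (x1 AND x4) = NOT F = T
x3 IMPLIES NOT (x1 AND x4) = F IMPLIES T = T
x6 IMPLIES x4 = T IMPLIES T = T
(x6 IMPLIES x4) OR x2 = T OR T = T
((x6 IMPLIES x4) OR x2) IMPLIES x4 = T IMPLIES T = T
(x3 IMPLIES NOT (x1 AND x4)) IMPLIES (((x6 IMPLIES x4) OR x2) IMPLIES x4) = T IMPLIES T = T
NOT ((x3 IMPLIES NOT (x1 AND x4)) IMPLIES (((x6 IMPLIES x4) OR x2) IMPLIES x4)) = NOT T = F
NOT NOT ((x3 IMPLIES NOT (x1 AND x4)) IMPLIES (((x6 IMPLIES x4) OR x2) IMPLIES x4)) = NOT F = T
(x6 IMPLIES x2) AND NOT NOT ((x3 IMPLIES NOT (x1 AND x4)) IMPLIES (((x6 IMPLIES x4) OR x2) IMPLIES x4)) = T AND T = T
x6 IMPLIES x2 = T IMPLIES T = T
x2 AND x3 = T AND F = F
(x6 IMPLIES x2) OR (x2 AND x3) = T OR F = T
NOT ((x6 IMPLIES x2) OR (x2 AND x3)) = NOT T = F
NOT ((x6 IMPLIES x2) OR (x2 AND x3)) AND x1 = F AND F = F
NOT (NOT ((x6 IMPLIES x2) OR (x2 AND x3)) AND x1) = NOT F = T
x4 IMPLIES NOT (NOT ((x6 IMPLIES x2) OR (x2 AND x3)) AND x1) = T IMPLIES T = T
NOT (x4 IMPLIES NOT (NOT ((x6 IMPLIES x2) OR (x2 AND x3)) AND x1)) = NOT T = F
((x6 IMPLIES x2) AND NOT NOT ((x3 IMPLIES NOT (x1 AND x4)) IMPLIES (((x6 IMPLIES x4) OR x2) IMPLIES x4))) IMPLIES NOT (x4 IMPLIES NOT (NOT ((x6 IMPLIES x2) OR (x2 AND x3)) AND x1)) = T IMPLIES F = F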